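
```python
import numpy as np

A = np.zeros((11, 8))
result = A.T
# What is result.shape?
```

(8, 11)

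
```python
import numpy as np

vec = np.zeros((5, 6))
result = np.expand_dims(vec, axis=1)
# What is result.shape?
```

(5, 1, 6)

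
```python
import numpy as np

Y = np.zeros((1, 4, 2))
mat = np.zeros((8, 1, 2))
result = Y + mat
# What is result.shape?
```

(8, 4, 2)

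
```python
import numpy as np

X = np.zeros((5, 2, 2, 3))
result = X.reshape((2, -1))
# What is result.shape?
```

(2, 30)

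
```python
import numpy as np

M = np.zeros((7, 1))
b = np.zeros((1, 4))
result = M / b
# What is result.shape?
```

(7, 4)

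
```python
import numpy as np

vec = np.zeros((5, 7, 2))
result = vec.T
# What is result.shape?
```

(2, 7, 5)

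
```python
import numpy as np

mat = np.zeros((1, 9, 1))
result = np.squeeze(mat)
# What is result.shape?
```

(9,)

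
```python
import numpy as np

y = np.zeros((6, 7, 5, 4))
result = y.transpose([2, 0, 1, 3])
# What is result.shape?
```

(5, 6, 7, 4)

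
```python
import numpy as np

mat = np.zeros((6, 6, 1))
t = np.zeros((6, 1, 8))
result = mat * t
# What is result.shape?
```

(6, 6, 8)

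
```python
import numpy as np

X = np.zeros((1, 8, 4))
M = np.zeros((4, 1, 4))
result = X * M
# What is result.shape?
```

(4, 8, 4)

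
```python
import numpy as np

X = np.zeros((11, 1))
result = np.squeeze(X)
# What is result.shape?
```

(11,)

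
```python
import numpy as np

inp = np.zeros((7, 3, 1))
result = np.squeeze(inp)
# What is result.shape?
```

(7, 3)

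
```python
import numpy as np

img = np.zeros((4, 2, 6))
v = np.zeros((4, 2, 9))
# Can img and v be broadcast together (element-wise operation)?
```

No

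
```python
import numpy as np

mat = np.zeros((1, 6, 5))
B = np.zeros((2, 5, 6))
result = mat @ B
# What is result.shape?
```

(2, 6, 6)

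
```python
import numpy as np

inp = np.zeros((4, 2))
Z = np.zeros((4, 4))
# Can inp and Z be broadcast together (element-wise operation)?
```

No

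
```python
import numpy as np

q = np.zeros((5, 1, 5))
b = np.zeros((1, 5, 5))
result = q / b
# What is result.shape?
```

(5, 5, 5)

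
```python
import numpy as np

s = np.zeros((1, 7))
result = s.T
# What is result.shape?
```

(7, 1)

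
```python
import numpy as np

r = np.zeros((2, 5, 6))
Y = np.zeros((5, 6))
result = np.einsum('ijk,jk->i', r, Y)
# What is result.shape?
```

(2,)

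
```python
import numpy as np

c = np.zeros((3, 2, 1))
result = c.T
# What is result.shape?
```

(1, 2, 3)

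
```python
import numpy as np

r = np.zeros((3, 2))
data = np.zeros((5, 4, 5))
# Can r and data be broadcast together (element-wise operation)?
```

No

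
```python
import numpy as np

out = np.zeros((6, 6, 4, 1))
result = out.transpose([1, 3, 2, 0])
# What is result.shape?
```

(6, 1, 4, 6)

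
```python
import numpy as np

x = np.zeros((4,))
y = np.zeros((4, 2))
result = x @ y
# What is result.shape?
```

(2,)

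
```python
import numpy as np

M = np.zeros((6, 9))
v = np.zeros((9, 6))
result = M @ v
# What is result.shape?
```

(6, 6)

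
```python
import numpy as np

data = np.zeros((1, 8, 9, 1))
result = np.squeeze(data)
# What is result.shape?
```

(8, 9)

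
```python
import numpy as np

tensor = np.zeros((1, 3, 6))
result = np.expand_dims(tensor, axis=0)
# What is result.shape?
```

(1, 1, 3, 6)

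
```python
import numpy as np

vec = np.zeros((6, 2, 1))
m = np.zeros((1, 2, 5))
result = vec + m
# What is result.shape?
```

(6, 2, 5)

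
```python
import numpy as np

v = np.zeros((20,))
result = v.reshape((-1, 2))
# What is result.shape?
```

(10, 2)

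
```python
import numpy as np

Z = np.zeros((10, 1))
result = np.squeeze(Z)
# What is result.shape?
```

(10,)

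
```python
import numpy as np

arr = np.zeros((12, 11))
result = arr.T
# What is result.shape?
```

(11, 12)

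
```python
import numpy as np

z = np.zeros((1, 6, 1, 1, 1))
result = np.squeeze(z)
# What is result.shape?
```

(6,)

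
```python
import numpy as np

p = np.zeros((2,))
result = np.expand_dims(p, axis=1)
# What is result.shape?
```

(2, 1)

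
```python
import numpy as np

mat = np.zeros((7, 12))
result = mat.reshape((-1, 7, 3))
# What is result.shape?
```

(4, 7, 3)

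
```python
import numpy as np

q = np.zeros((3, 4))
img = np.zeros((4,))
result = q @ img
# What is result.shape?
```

(3,)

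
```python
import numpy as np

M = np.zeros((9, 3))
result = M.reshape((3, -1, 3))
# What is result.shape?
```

(3, 3, 3)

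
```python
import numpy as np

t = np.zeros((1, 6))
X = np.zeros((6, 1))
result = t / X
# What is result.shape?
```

(6, 6)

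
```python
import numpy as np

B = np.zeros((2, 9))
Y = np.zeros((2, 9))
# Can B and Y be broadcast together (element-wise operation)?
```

Yes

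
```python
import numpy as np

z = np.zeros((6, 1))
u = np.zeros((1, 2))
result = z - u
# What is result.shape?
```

(6, 2)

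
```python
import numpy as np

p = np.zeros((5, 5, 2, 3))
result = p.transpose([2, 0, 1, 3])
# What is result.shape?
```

(2, 5, 5, 3)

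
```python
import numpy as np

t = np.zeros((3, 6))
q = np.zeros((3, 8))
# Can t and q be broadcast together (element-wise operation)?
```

No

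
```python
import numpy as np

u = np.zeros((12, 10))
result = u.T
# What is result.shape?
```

(10, 12)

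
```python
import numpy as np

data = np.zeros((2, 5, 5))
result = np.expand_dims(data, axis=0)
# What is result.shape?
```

(1, 2, 5, 5)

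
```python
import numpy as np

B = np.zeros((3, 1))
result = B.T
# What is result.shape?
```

(1, 3)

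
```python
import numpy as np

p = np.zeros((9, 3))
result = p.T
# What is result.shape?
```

(3, 9)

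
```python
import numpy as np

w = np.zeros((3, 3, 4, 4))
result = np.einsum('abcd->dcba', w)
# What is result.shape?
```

(4, 4, 3, 3)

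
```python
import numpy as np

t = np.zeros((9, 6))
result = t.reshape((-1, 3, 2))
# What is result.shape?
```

(9, 3, 2)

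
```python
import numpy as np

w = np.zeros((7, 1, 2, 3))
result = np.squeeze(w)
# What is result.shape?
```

(7, 2, 3)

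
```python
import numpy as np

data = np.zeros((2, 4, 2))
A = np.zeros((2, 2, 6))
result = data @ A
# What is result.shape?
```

(2, 4, 6)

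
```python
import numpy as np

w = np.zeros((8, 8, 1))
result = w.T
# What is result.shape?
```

(1, 8, 8)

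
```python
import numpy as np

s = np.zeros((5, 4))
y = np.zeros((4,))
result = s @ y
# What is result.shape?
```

(5,)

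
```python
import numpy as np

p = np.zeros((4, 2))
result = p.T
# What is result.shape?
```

(2, 4)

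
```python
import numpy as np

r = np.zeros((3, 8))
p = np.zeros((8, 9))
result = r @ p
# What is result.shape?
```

(3, 9)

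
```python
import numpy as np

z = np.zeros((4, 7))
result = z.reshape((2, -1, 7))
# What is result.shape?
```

(2, 2, 7)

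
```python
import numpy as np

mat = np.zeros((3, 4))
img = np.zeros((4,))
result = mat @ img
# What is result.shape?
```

(3,)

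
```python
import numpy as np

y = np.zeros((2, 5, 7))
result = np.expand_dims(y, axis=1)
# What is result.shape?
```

(2, 1, 5, 7)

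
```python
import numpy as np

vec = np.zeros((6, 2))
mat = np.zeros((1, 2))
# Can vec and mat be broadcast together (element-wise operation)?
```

Yes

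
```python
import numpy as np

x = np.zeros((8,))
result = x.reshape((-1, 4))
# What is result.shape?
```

(2, 4)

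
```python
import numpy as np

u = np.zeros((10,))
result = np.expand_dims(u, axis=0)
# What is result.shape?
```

(1, 10)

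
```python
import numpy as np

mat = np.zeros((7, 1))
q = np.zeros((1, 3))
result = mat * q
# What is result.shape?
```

(7, 3)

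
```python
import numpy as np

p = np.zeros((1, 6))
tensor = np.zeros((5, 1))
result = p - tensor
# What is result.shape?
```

(5, 6)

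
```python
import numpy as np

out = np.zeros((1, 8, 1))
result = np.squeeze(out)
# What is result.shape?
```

(8,)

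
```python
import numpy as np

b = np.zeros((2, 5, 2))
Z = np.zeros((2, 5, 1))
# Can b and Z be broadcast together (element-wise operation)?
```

Yes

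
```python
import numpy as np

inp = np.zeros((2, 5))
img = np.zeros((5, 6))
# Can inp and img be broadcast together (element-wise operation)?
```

No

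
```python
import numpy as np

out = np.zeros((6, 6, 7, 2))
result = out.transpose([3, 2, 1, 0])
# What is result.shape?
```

(2, 7, 6, 6)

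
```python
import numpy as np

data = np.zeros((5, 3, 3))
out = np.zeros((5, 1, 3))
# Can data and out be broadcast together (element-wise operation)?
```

Yes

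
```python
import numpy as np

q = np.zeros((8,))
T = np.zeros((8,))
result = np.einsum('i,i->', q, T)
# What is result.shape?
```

()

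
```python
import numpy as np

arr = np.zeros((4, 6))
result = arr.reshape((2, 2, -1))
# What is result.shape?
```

(2, 2, 6)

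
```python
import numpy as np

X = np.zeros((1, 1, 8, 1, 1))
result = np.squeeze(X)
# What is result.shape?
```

(8,)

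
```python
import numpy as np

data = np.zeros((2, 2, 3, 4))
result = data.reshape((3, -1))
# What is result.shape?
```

(3, 16)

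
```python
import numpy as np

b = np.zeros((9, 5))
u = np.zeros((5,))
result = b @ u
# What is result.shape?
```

(9,)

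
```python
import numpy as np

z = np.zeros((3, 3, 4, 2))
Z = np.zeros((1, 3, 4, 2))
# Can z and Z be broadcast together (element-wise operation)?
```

Yes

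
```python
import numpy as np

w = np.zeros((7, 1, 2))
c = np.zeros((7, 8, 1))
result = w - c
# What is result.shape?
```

(7, 8, 2)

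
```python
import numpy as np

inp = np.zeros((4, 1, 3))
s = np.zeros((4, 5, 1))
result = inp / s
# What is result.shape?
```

(4, 5, 3)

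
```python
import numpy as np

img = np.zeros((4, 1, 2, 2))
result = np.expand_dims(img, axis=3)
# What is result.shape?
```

(4, 1, 2, 1, 2)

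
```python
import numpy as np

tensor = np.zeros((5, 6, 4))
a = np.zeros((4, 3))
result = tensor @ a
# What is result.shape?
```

(5, 6, 3)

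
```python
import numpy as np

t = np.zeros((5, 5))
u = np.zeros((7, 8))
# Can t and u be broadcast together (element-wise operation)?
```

No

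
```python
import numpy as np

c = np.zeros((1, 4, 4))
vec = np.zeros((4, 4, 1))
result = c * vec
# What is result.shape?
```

(4, 4, 4)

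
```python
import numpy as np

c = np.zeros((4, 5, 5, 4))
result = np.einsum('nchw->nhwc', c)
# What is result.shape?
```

(4, 5, 4, 5)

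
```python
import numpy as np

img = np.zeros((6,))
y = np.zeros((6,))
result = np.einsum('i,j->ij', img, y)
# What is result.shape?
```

(6, 6)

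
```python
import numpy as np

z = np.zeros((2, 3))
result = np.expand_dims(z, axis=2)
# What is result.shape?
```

(2, 3, 1)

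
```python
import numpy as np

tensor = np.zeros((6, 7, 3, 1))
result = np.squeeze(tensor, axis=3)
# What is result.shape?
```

(6, 7, 3)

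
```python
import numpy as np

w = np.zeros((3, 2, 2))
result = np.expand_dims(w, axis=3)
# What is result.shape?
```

(3, 2, 2, 1)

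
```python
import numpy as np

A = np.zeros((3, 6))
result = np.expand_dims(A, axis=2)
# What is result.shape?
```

(3, 6, 1)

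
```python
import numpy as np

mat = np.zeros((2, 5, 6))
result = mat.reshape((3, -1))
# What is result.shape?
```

(3, 20)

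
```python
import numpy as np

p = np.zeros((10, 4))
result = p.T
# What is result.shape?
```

(4, 10)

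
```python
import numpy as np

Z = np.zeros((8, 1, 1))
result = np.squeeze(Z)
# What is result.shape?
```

(8,)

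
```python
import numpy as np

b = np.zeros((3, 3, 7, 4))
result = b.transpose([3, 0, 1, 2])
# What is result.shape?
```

(4, 3, 3, 7)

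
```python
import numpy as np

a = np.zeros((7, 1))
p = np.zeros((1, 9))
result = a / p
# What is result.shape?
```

(7, 9)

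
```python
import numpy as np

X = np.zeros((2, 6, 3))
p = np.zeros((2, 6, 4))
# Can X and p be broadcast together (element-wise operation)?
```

No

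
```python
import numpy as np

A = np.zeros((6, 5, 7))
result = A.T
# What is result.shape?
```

(7, 5, 6)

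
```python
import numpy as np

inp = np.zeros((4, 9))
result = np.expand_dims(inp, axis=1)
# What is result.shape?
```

(4, 1, 9)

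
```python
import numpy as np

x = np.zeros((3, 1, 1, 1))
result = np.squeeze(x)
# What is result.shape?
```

(3,)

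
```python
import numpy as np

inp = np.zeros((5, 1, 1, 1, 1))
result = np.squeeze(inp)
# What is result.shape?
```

(5,)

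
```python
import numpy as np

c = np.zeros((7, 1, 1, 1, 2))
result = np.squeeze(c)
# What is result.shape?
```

(7, 2)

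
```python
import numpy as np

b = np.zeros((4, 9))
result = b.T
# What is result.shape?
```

(9, 4)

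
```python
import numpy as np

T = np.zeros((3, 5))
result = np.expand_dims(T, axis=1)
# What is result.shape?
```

(3, 1, 5)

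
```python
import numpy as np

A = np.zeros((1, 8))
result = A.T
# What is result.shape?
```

(8, 1)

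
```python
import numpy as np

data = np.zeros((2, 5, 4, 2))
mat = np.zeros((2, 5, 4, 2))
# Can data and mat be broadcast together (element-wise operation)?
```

Yes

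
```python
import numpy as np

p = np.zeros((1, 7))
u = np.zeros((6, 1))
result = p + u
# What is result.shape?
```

(6, 7)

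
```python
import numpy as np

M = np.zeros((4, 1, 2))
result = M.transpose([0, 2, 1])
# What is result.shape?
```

(4, 2, 1)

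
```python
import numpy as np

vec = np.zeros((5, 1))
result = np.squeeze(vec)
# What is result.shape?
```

(5,)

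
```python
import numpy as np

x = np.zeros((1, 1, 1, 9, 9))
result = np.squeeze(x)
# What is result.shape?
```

(9, 9)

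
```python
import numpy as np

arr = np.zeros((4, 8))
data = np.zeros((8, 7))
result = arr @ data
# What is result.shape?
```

(4, 7)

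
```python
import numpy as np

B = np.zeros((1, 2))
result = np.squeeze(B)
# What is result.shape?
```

(2,)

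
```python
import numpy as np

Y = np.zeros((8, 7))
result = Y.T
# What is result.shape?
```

(7, 8)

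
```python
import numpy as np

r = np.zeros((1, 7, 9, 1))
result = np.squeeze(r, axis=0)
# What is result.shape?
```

(7, 9, 1)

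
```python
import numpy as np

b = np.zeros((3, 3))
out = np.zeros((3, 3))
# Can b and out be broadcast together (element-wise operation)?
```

Yes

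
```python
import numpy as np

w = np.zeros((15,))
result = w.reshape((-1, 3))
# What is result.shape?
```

(5, 3)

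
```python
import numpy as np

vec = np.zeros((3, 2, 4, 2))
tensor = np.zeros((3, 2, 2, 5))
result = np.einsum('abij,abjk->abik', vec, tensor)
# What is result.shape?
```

(3, 2, 4, 5)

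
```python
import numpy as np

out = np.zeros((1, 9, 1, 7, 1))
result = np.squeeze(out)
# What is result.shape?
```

(9, 7)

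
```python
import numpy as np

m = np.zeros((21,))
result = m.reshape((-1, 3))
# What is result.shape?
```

(7, 3)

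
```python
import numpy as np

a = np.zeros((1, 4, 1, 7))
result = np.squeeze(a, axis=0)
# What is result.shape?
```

(4, 1, 7)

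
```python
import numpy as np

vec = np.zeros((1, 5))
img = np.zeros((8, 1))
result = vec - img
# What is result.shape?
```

(8, 5)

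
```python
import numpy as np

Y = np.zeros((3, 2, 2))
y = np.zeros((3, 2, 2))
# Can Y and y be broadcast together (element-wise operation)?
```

Yes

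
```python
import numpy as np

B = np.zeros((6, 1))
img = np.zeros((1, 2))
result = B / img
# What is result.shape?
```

(6, 2)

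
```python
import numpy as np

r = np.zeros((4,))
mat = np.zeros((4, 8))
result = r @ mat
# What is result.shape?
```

(8,)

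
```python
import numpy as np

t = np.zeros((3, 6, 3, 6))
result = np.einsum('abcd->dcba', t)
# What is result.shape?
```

(6, 3, 6, 3)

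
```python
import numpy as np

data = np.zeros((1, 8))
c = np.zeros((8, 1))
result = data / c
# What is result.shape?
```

(8, 8)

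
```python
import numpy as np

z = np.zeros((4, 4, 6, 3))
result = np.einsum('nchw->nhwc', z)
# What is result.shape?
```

(4, 6, 3, 4)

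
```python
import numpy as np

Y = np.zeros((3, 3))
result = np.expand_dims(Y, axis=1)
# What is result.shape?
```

(3, 1, 3)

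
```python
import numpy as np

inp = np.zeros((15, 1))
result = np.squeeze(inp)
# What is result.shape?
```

(15,)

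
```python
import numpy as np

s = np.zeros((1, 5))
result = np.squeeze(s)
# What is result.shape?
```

(5,)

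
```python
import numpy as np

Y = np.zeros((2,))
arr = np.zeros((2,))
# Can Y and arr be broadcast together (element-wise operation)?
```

Yes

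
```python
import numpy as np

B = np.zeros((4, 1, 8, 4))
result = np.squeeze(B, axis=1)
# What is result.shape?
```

(4, 8, 4)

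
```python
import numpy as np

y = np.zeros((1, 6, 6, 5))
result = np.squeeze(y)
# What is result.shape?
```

(6, 6, 5)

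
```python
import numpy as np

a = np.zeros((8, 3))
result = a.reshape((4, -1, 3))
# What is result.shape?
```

(4, 2, 3)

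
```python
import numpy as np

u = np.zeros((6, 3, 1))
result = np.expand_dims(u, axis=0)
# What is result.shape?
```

(1, 6, 3, 1)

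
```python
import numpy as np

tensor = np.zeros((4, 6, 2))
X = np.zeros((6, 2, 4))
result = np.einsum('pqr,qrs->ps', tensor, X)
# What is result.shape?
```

(4, 4)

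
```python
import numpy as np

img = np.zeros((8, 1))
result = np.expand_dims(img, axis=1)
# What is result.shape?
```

(8, 1, 1)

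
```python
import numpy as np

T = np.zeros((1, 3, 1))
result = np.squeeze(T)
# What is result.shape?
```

(3,)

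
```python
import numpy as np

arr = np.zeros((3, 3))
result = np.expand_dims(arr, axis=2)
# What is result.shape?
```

(3, 3, 1)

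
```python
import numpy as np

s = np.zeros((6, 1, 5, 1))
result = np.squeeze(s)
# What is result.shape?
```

(6, 5)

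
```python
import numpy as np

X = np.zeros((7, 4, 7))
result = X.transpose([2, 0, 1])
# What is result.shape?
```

(7, 7, 4)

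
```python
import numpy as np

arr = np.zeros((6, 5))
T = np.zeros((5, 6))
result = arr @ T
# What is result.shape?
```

(6, 6)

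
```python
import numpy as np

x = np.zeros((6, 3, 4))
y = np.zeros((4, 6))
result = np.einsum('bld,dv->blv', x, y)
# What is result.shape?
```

(6, 3, 6)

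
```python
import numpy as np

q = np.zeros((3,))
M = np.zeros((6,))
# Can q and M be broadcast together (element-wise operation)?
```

No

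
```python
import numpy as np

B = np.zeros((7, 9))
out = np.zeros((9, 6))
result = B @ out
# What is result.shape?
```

(7, 6)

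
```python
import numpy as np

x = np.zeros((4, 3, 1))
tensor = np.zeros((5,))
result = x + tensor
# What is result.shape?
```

(4, 3, 5)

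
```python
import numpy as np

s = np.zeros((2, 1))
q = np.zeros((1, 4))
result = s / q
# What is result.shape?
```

(2, 4)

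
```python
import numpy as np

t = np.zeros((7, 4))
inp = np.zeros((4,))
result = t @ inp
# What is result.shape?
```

(7,)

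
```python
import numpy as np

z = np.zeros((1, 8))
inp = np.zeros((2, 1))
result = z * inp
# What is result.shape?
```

(2, 8)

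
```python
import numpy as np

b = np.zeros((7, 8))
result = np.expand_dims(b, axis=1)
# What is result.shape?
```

(7, 1, 8)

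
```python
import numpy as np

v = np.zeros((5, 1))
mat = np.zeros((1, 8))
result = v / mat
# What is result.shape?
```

(5, 8)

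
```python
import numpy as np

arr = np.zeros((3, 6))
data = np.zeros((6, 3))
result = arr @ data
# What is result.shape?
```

(3, 3)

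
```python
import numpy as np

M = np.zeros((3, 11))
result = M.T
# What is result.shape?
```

(11, 3)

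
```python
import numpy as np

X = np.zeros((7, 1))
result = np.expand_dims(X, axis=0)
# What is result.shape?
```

(1, 7, 1)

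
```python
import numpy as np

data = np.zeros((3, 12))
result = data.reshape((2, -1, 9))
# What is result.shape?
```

(2, 2, 9)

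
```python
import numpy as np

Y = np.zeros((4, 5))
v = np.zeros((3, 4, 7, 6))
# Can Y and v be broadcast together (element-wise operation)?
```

No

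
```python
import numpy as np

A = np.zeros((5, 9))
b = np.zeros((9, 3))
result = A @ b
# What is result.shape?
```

(5, 3)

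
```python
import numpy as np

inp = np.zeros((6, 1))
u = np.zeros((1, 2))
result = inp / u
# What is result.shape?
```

(6, 2)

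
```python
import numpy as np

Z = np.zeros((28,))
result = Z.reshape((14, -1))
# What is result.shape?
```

(14, 2)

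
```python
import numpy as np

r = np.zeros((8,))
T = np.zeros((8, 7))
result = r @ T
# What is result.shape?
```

(7,)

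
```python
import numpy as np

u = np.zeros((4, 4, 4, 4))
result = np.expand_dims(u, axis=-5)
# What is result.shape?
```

(1, 4, 4, 4, 4)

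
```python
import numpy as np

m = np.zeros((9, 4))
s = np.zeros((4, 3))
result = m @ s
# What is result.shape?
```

(9, 3)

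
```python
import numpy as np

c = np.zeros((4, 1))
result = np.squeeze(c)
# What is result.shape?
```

(4,)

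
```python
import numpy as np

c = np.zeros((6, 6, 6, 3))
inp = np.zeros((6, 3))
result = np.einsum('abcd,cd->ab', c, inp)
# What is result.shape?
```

(6, 6)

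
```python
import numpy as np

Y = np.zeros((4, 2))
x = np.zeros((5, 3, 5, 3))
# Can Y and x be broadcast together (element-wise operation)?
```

No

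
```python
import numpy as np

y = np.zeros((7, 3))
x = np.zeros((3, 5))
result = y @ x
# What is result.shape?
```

(7, 5)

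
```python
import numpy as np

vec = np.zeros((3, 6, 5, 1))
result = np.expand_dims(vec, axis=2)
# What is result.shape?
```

(3, 6, 1, 5, 1)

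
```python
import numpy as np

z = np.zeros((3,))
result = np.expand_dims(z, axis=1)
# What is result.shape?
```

(3, 1)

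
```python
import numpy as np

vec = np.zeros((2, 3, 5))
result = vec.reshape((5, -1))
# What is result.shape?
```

(5, 6)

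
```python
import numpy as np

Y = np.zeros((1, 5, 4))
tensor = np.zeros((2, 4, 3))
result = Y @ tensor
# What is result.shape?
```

(2, 5, 3)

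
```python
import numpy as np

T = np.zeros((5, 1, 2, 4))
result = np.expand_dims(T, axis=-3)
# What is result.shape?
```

(5, 1, 1, 2, 4)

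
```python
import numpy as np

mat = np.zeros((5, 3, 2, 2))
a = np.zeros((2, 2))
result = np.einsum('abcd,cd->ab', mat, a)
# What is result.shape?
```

(5, 3)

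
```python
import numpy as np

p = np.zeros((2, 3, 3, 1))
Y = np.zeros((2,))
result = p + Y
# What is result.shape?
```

(2, 3, 3, 2)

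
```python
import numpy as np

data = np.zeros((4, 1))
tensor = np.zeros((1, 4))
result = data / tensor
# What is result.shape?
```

(4, 4)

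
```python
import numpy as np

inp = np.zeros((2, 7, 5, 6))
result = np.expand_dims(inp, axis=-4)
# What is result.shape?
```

(2, 1, 7, 5, 6)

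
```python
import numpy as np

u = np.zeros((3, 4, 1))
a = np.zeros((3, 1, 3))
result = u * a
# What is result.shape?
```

(3, 4, 3)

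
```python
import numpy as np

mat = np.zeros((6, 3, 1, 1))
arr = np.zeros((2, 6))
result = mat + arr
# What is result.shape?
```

(6, 3, 2, 6)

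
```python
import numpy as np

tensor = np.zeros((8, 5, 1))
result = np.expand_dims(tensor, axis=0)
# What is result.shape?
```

(1, 8, 5, 1)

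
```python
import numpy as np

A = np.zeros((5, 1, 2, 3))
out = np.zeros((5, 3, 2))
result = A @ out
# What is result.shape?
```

(5, 5, 2, 2)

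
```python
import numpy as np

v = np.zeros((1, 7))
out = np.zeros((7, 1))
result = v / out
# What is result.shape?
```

(7, 7)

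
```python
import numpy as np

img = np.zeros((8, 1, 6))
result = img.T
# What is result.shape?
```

(6, 1, 8)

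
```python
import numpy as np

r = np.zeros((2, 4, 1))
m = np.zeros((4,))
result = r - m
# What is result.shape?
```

(2, 4, 4)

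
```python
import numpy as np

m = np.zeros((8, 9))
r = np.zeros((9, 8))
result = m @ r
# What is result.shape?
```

(8, 8)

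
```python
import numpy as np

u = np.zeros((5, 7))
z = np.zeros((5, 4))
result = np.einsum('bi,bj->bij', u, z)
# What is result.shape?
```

(5, 7, 4)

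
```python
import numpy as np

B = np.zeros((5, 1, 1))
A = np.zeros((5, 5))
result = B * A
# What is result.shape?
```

(5, 5, 5)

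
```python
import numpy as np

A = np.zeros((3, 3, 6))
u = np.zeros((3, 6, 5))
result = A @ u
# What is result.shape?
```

(3, 3, 5)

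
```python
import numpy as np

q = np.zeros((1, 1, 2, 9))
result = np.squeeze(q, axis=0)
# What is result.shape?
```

(1, 2, 9)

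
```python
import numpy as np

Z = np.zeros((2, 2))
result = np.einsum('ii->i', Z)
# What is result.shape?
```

(2,)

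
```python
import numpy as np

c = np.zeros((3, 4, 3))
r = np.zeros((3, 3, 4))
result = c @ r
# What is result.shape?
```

(3, 4, 4)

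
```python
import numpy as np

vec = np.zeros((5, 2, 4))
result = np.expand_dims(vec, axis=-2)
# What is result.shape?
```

(5, 2, 1, 4)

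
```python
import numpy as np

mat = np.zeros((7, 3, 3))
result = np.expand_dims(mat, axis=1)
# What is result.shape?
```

(7, 1, 3, 3)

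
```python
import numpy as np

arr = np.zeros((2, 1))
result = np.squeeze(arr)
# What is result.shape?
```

(2,)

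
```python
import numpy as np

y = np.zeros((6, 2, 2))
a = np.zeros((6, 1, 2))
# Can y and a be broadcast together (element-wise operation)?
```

Yes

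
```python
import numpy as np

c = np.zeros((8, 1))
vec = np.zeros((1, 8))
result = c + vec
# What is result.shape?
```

(8, 8)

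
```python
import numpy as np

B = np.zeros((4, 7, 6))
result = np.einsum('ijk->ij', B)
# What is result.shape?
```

(4, 7)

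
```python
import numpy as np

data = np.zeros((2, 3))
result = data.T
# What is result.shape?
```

(3, 2)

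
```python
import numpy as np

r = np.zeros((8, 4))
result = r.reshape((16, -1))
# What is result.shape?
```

(16, 2)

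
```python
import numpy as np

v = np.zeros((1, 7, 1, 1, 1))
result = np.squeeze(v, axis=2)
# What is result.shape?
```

(1, 7, 1, 1)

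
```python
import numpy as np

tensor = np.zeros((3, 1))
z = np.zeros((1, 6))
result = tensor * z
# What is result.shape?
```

(3, 6)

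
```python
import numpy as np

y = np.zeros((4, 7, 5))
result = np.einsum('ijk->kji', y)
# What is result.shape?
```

(5, 7, 4)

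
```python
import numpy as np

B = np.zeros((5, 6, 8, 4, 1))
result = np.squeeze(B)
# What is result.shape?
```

(5, 6, 8, 4)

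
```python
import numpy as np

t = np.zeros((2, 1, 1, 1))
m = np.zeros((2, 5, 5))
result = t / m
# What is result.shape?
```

(2, 2, 5, 5)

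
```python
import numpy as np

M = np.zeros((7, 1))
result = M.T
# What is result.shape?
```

(1, 7)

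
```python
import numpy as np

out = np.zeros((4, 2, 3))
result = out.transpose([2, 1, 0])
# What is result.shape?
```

(3, 2, 4)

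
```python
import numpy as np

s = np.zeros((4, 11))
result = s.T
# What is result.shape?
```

(11, 4)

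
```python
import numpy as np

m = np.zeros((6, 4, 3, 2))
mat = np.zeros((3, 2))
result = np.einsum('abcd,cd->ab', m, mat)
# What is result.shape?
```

(6, 4)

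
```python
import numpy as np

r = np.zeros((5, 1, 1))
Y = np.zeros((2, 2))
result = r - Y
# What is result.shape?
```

(5, 2, 2)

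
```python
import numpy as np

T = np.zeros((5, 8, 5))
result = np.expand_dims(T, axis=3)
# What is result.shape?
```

(5, 8, 5, 1)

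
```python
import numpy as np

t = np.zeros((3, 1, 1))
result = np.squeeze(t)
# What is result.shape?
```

(3,)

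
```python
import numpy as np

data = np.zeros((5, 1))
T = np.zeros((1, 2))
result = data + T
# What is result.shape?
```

(5, 2)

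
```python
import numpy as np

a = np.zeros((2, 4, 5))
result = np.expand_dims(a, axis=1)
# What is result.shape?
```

(2, 1, 4, 5)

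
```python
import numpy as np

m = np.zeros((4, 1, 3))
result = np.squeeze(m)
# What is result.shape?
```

(4, 3)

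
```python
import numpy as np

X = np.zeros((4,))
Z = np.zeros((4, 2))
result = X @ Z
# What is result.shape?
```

(2,)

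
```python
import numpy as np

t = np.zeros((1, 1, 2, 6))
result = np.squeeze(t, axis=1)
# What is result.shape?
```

(1, 2, 6)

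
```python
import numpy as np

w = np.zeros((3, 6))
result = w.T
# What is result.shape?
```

(6, 3)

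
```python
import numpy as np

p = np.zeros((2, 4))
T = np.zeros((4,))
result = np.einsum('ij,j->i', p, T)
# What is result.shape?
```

(2,)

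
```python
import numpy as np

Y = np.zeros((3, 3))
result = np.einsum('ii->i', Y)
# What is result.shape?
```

(3,)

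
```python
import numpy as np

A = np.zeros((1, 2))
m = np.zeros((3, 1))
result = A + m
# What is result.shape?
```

(3, 2)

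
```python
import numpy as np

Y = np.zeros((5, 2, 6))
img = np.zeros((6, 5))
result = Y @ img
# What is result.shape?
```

(5, 2, 5)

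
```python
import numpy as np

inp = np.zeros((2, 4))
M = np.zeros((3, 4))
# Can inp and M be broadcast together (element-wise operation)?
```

No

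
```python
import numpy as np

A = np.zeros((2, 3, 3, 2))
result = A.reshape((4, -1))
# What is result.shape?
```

(4, 9)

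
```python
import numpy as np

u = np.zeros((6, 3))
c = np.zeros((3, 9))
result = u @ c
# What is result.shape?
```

(6, 9)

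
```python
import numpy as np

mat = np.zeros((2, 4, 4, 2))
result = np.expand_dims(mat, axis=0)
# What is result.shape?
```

(1, 2, 4, 4, 2)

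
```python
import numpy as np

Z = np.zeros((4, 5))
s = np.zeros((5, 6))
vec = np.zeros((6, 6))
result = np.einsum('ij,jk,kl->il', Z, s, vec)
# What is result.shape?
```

(4, 6)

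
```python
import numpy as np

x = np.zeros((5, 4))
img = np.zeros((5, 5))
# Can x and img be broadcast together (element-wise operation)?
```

No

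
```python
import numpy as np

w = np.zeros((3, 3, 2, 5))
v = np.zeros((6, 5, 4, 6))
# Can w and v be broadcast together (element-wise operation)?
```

No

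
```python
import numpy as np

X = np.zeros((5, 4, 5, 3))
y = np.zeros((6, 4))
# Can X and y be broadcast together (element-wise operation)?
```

No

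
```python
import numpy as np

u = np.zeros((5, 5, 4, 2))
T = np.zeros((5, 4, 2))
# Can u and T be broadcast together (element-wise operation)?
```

Yes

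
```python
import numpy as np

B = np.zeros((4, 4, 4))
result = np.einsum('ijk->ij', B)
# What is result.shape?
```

(4, 4)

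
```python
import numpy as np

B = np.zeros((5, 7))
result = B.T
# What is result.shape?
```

(7, 5)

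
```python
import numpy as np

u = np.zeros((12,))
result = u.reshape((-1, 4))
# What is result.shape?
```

(3, 4)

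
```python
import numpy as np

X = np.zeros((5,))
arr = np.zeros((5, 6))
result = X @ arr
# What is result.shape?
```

(6,)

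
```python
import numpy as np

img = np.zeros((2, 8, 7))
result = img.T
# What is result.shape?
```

(7, 8, 2)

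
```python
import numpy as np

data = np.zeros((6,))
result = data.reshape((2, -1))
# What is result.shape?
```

(2, 3)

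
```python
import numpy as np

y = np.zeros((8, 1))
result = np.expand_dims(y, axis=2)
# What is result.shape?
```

(8, 1, 1)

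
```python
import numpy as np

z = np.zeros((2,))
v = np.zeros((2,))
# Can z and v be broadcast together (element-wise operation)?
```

Yes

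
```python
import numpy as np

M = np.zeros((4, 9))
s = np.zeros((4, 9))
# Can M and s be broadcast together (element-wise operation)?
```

Yes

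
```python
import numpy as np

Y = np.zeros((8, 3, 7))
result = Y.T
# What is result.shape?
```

(7, 3, 8)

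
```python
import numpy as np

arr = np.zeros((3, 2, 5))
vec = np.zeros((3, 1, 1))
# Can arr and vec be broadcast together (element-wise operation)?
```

Yes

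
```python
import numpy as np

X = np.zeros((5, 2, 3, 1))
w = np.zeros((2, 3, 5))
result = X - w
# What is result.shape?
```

(5, 2, 3, 5)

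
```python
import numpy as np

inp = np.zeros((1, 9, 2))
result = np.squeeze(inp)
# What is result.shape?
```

(9, 2)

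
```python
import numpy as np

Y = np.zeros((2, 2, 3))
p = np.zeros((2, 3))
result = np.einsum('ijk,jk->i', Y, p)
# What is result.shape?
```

(2,)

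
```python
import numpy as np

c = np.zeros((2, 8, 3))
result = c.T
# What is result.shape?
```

(3, 8, 2)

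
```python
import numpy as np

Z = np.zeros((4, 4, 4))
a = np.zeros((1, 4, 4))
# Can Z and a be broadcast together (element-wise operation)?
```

Yes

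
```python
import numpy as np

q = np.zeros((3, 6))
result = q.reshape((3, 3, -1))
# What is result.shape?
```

(3, 3, 2)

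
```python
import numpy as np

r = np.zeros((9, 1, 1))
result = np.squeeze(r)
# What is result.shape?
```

(9,)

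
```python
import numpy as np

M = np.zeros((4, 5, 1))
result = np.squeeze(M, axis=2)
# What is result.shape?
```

(4, 5)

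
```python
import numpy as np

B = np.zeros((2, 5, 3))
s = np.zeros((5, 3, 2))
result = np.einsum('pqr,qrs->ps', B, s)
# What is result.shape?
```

(2, 2)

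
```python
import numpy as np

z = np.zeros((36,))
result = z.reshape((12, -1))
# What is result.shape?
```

(12, 3)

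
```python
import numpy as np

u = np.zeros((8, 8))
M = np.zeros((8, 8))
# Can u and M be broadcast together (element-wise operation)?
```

Yes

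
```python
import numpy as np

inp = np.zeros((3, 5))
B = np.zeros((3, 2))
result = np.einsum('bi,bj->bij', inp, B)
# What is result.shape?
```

(3, 5, 2)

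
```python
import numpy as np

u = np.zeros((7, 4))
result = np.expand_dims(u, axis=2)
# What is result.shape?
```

(7, 4, 1)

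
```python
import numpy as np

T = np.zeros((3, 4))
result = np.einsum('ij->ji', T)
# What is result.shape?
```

(4, 3)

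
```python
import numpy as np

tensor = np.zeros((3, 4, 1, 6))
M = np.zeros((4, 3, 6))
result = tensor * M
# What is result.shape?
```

(3, 4, 3, 6)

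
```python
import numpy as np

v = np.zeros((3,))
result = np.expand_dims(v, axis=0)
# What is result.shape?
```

(1, 3)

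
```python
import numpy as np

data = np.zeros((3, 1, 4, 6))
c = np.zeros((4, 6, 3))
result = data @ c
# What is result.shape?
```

(3, 4, 4, 3)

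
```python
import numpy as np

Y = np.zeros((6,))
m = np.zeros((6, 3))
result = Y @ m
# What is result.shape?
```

(3,)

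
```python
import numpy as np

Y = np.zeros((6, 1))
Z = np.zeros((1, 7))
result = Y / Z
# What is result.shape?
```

(6, 7)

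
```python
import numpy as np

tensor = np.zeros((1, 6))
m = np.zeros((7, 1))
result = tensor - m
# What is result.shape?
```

(7, 6)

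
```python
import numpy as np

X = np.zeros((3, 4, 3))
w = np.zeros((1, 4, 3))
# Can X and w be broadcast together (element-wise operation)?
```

Yes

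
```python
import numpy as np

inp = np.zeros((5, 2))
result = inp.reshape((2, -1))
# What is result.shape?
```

(2, 5)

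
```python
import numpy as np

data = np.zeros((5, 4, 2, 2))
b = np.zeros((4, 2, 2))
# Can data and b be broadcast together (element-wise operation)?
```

Yes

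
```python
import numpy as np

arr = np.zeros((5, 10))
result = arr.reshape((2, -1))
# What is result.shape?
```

(2, 25)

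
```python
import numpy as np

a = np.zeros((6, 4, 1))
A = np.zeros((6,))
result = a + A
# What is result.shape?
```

(6, 4, 6)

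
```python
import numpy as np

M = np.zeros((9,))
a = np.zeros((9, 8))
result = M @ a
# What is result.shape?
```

(8,)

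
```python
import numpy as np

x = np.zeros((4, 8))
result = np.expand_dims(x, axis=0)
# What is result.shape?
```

(1, 4, 8)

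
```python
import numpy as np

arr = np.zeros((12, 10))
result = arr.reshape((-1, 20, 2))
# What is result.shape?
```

(3, 20, 2)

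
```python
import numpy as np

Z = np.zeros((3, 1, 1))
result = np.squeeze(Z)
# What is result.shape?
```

(3,)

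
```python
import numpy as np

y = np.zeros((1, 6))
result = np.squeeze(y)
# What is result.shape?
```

(6,)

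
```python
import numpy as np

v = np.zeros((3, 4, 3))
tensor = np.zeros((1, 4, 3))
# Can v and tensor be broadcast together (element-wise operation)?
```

Yes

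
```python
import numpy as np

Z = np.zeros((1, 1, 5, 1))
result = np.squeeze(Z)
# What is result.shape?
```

(5,)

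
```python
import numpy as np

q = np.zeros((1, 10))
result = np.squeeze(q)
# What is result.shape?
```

(10,)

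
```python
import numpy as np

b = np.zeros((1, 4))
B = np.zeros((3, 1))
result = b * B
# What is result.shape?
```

(3, 4)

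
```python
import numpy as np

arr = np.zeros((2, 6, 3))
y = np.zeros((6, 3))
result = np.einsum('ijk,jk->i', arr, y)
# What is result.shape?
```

(2,)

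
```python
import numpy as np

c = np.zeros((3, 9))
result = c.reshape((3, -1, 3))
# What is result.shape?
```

(3, 3, 3)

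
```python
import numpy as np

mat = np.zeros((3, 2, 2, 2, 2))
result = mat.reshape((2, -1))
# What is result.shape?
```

(2, 24)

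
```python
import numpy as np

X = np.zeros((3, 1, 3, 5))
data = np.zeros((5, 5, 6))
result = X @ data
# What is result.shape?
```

(3, 5, 3, 6)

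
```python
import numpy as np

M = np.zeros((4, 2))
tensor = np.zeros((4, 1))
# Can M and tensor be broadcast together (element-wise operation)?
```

Yes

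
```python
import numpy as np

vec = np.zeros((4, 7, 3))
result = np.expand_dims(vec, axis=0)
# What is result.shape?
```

(1, 4, 7, 3)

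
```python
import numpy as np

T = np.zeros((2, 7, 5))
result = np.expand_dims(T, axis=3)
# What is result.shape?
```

(2, 7, 5, 1)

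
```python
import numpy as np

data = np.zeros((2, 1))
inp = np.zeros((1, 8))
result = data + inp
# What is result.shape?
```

(2, 8)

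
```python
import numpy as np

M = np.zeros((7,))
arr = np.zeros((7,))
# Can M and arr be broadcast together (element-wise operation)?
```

Yes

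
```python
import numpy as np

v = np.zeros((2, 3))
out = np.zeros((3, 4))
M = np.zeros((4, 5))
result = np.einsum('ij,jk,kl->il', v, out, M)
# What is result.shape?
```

(2, 5)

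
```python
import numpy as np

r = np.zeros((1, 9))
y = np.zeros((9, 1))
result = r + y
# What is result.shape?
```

(9, 9)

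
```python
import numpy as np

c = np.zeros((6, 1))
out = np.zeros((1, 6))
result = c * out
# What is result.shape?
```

(6, 6)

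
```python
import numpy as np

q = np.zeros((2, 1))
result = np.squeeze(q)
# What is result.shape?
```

(2,)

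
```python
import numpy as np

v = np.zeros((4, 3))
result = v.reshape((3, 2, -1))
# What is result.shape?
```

(3, 2, 2)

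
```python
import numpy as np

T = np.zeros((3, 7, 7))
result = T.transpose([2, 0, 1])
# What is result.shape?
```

(7, 3, 7)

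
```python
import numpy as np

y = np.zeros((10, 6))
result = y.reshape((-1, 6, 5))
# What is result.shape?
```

(2, 6, 5)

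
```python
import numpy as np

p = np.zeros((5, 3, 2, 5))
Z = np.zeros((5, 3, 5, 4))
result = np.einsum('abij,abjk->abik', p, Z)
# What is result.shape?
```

(5, 3, 2, 4)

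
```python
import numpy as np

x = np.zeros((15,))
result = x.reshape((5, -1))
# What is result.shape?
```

(5, 3)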